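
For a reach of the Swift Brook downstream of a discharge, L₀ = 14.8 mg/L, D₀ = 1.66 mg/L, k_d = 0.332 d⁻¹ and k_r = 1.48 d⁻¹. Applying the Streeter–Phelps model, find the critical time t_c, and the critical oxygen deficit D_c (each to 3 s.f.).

At the critical point dD/dt = 0, so k_d L₀ e^(−k_d t) = k_r D. Substituting D(t) from the Streeter–Phelps equation and solving for t gives
t_c = ln[(k_r/k_d)(1 − D₀(k_r−k_d)/(k_d L₀))] / (k_r−k_d).
Here k_r−k_d = 1.148 d⁻¹ and 1 − D₀(k_r−k_d)/(k_d L₀) = 1 − 1.66×1.148/(0.332×14.8) = 0.6122, so
t_c = ln(4.458 × 0.6122) / 1.148 = 1.004 / 1.148 = 0.8745 d.
D_c = (k_d/k_r) L₀ e^(−k_d t_c) = (0.332/1.48) × 14.8 × e^(−0.332×0.8745) = 0.2243 × 14.8 × 0.7480 = 2.483 mg/L.

t_c ≈ 0.874 d; D_c ≈ 2.48 mg/L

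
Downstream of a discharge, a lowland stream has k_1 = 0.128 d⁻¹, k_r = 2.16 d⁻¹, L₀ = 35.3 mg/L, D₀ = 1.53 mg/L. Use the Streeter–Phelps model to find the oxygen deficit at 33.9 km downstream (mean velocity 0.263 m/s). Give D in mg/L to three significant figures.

Travel time t = x/v = 33.9 km / (0.263 m/s) = 33900 m / 0.263 m/s = 128900 s = 1.492 d.
k_1 L₀/(k_r−k_1) = 0.128×35.3/(2.16−0.128) = 4.518/2.032 = 2.224 mg/L.
e^(−k_1 t) = e^(−0.128×1.492) = 0.8262; e^(−k_r t) = e^(−2.16×1.492) = 0.03986.
D = 2.224 × (0.8262 − 0.03986) + 1.53 × 0.03986 = 1.748 + 0.06098 = 1.809 mg/L.

D ≈ 1.81 mg/L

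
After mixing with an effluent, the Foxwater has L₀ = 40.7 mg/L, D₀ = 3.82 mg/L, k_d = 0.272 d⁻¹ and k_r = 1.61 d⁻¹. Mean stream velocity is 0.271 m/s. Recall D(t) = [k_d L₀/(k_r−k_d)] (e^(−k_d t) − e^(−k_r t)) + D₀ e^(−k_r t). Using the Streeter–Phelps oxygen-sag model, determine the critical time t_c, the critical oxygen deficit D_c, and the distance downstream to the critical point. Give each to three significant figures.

t_c ≈ 0.866 d; D_c ≈ 5.43 mg/L; x_c ≈ 20.3 km

t_c = [1/(k_r−k_d)] ln[(k_r/k_d)(1 − D₀(k_r−k_d)/(k_d L₀))]
= [1/(1.61−0.272)] ln[(1.61/0.272)(1 − 3.82×1.338/(0.272×40.7))]
= (1/1.338) ln[5.919 × 0.5383] = 0.7474 × ln(3.186) = 0.7474 × 1.159 = 0.8661 d.
D_c = (k_d/k_r) L₀ e^(−k_d t_c) = (0.272/1.61) × 40.7 × e^(−0.272×0.8661) = 0.1689 × 40.7 × 0.7901 = 5.433 mg/L.
x_c = v t_c = 0.271 m/s × 0.8661 d × 86400 s/d = 20280 m ≈ 20.3 km.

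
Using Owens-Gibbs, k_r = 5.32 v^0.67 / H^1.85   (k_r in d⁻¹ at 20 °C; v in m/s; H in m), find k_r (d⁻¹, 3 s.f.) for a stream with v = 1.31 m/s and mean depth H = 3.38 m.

k_r ≈ 0.670 d⁻¹

k_r = 5.32 × 1.31^0.67 / 3.38^1.85 = 5.32 × 1.198 / 9.517 = 0.6699 d⁻¹.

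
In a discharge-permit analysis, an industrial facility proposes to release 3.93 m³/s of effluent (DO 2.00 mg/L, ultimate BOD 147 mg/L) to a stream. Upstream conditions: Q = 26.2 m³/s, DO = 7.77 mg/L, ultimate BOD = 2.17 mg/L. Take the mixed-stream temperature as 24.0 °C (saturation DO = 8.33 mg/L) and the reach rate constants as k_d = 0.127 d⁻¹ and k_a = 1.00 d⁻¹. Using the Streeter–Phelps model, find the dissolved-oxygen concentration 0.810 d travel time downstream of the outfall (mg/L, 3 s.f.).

DO ≈ 6.34 mg/L

Mixed DO = (26.2×7.77 + 3.93×2.00)/(26.2+3.93) = 211.4/30.13 = 7.017 mg/L.
Mixed L₀ = (26.2×2.17 + 3.93×147)/(30.13) = 634.6/30.13 = 21.06 mg/L.
Initial deficit D₀ = C_s − DO₀ = 8.33 − 7.017 = 1.313 mg/L.
D(0.810) = [0.127×21.06/(1.00−0.127)](e^(−0.127×0.810) − e^(−1.00×0.810)) + 1.313 e^(−1.00×0.810)
= 3.064 × (0.9022 − 0.4449) + 1.313 × 0.4449 = 1.985 mg/L.
DO = 8.33 − 1.985 = 6.345 mg/L.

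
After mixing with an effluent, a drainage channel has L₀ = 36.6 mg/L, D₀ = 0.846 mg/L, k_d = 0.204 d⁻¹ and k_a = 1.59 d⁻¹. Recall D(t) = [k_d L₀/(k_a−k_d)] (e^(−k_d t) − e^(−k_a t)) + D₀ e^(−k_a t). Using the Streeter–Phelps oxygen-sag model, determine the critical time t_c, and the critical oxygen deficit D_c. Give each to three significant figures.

t_c = [1/(k_a−k_d)] ln[(k_a/k_d)(1 − D₀(k_a−k_d)/(k_d L₀))]
= [1/(1.59−0.204)] ln[(1.59/0.204)(1 − 0.846×1.386/(0.204×36.6))]
= (1/1.386) ln[7.794 × 0.8430] = 0.7215 × ln(6.570) = 0.7215 × 1.883 = 1.358 d.
D_c = (k_d/k_a) L₀ e^(−k_d t_c) = (0.204/1.59) × 36.6 × e^(−0.204×1.358) = 0.1283 × 36.6 × 0.7580 = 3.559 mg/L.

t_c ≈ 1.36 d; D_c ≈ 3.56 mg/L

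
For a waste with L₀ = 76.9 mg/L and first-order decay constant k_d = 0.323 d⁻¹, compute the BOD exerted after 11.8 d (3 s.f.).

y_t = L₀(1 − e^(−k_d t)) = 76.9 × (1 − e^(−0.323×11.8))
= 76.9 × (1 − 0.02212) = 76.9 × 0.9779 = 75.20 mg/L.

y ≈ 75.2 mg/L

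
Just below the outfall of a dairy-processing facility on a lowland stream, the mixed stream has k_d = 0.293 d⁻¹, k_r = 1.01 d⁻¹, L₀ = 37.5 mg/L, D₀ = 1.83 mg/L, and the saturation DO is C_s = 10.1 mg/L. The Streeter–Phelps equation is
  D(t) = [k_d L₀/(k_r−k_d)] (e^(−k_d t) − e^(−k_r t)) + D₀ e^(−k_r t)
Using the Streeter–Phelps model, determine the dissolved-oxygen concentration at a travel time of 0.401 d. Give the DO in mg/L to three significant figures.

k_d L₀/(k_r−k_d) = 0.293×37.5/(1.01−0.293) = 10.99/0.7170 = 15.32 mg/L.
e^(−k_d t) = e^(−0.293×0.4010) = 0.8891; e^(−k_r t) = e^(−1.01×0.4010) = 0.6670.
D = 15.32 × (0.8891 − 0.6670) + 1.83 × 0.6670 = 3.405 + 1.221 = 4.625 mg/L.
DO = C_s − D = 10.1 − 4.625 = 5.475 mg/L.

DO ≈ 5.47 mg/L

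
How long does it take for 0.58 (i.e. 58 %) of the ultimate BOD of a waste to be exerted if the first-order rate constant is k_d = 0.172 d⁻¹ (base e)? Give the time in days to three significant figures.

y/L₀ = 1 − e^(−k_d t) = 0.58 ⇒ e^(−k_d t) = 0.420
t = −ln(0.420) / 0.172 = 0.8675 / 0.172 = 5.044 d.

t ≈ 5.04 d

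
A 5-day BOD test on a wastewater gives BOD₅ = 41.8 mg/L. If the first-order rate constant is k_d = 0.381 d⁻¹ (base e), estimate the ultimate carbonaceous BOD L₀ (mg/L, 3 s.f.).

L₀ ≈ 49.1 mg/L

BOD₅ = L₀(1 − e^(−5k_d)) ⇒ L₀ = BOD₅ / (1 − e^(−5×0.381))
= 41.8 / (1 − 0.1488) = 41.8 / 0.8512 = 49.11 mg/L.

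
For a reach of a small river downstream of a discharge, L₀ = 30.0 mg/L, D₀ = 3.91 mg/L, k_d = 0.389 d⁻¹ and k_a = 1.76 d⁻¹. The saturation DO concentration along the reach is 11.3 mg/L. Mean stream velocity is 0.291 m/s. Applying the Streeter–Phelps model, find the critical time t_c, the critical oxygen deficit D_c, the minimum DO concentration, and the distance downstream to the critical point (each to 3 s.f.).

t_c ≈ 0.652 d; D_c ≈ 5.14 mg/L; min DO ≈ 6.16 mg/L; x_c ≈ 16.4 km

t_c = [1/(k_a−k_d)] ln[(k_a/k_d)(1 − D₀(k_a−k_d)/(k_d L₀))]
= [1/(1.76−0.389)] ln[(1.76/0.389)(1 − 3.91×1.371/(0.389×30.0))]
= (1/1.371) ln[4.524 × 0.5407] = 0.7294 × ln(2.446) = 0.7294 × 0.8945 = 0.6524 d.
D_c = (k_d/k_a) L₀ e^(−k_d t_c) = (0.389/1.76) × 30.0 × e^(−0.389×0.6524) = 0.2210 × 30.0 × 0.7758 = 5.144 mg/L.
Minimum DO = C_s − D_c = 11.3 − 5.144 = 6.156 mg/L.
x_c = v t_c = 0.291 m/s × 0.6524 d × 86400 s/d = 16400 m ≈ 16.4 km.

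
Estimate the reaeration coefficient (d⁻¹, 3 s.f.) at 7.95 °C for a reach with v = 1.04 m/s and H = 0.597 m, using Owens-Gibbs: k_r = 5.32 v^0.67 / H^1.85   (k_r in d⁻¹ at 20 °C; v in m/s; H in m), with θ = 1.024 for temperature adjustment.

k_r(20) = 5.32 × 1.04^0.67 / 0.597^1.85 = 5.32 × 1.027 / 0.3851 = 14.18 d⁻¹.
k_r(7.95) = 14.18 × 1.024^(7.95−20) = 14.18 × 0.7514 = 10.66 d⁻¹.

k_r ≈ 10.7 d⁻¹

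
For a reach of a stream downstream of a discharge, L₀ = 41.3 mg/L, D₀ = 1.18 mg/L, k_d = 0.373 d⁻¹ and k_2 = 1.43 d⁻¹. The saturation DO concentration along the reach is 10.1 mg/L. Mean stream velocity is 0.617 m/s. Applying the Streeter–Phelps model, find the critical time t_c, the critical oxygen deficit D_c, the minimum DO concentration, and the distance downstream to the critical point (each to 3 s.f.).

At the critical point dD/dt = 0, so k_d L₀ e^(−k_d t) = k_2 D. Substituting D(t) from the Streeter–Phelps equation and solving for t gives
t_c = ln[(k_2/k_d)(1 − D₀(k_2−k_d)/(k_d L₀))] / (k_2−k_d).
Here k_2−k_d = 1.057 d⁻¹ and 1 − D₀(k_2−k_d)/(k_d L₀) = 1 − 1.18×1.057/(0.373×41.3) = 0.9190, so
t_c = ln(3.834 × 0.9190) / 1.057 = 1.259 / 1.057 = 1.192 d.
L(t_c) = L₀ e^(−k_d t_c) = 41.3 × 0.6412 = 26.48 mg/L, and at the critical point k_2 D_c = k_d L, so D_c = (0.373/1.43) × 26.48 = 6.907 mg/L.
Minimum DO = C_s − D_c = 10.1 − 6.907 = 3.193 mg/L.
x_c = v t_c = 0.617 m/s × 1.192 d × 86400 s/d = 63520 m ≈ 63.5 km.

t_c ≈ 1.19 d; D_c ≈ 6.91 mg/L; min DO ≈ 3.19 mg/L; x_c ≈ 63.5 km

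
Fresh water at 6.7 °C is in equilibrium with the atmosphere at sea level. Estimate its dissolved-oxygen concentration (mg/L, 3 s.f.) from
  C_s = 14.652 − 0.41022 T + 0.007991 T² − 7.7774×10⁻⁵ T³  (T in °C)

C_s = 14.652 − 0.41022×6.7 + 0.007991×6.7² − 7.7774×10⁻⁵×6.7³ = 12.24 mg/L.

C_s ≈ 12.2 mg/L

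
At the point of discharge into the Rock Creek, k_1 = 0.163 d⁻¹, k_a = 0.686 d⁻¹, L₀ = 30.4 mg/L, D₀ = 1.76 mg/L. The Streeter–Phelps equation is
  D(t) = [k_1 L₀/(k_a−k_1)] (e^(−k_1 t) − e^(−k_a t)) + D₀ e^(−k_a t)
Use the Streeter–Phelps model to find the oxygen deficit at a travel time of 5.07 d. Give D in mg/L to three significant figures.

k_1 L₀/(k_a−k_1) = 0.163×30.4/(0.686−0.163) = 4.955/0.5230 = 9.475 mg/L.
e^(−k_1 t) = e^(−0.163×5.070) = 0.4376; e^(−k_a t) = e^(−0.686×5.070) = 0.03087.
D = 9.475 × (0.4376 − 0.03087) + 1.76 × 0.03087 = 3.854 + 0.05433 = 3.908 mg/L.

D ≈ 3.91 mg/L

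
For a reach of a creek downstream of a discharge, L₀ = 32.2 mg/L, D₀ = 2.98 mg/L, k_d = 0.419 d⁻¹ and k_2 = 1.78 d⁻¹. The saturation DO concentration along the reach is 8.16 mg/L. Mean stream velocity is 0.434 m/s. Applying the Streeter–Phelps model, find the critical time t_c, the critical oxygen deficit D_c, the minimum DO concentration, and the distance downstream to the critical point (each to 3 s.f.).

At the critical point dD/dt = 0, so k_d L₀ e^(−k_d t) = k_2 D. Substituting D(t) from the Streeter–Phelps equation and solving for t gives
t_c = ln[(k_2/k_d)(1 − D₀(k_2−k_d)/(k_d L₀))] / (k_2−k_d).
Here k_2−k_d = 1.361 d⁻¹ and 1 − D₀(k_2−k_d)/(k_d L₀) = 1 − 2.98×1.361/(0.419×32.2) = 0.6994, so
t_c = ln(4.248 × 0.6994) / 1.361 = 1.089 / 1.361 = 0.8001 d.
D_c = (k_d/k_2) L₀ e^(−k_d t_c) = (0.419/1.78) × 32.2 × e^(−0.419×0.8001) = 0.2354 × 32.2 × 0.7152 = 5.421 mg/L.
Minimum DO = C_s − D_c = 8.16 − 5.421 = 2.739 mg/L.
x_c = v t_c = 0.434 m/s × 0.8001 d × 86400 s/d = 30000 m ≈ 30.0 km.

t_c ≈ 0.800 d; D_c ≈ 5.42 mg/L; min DO ≈ 2.74 mg/L; x_c ≈ 30.0 km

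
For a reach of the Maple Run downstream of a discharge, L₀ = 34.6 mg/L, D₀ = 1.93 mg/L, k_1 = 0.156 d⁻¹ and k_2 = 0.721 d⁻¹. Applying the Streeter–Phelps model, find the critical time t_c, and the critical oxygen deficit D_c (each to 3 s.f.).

t_c ≈ 2.31 d; D_c ≈ 5.22 mg/L

With k_2/k_1 = 4.622 and 1 − D₀(k_2−k_1)/(k_1 L₀) = 0.7980,
t_c = ln(4.622 × 0.7980) / (0.721 − 0.156) = ln(3.688) / 0.5650 = 1.305/0.5650 = 2.310 d.
L(t_c) = L₀ e^(−k_1 t_c) = 34.6 × 0.6974 = 24.13 mg/L, and at the critical point k_2 D_c = k_1 L, so D_c = (0.156/0.721) × 24.13 = 5.221 mg/L.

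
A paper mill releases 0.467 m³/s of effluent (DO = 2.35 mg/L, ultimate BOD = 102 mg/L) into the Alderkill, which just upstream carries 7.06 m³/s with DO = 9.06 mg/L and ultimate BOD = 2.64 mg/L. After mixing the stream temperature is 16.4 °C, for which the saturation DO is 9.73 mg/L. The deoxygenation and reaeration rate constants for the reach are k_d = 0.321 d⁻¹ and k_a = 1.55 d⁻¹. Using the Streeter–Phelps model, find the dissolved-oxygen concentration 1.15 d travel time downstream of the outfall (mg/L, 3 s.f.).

Mixed DO = (7.06×9.06 + 0.467×2.35)/(7.06+0.467) = 65.06/7.527 = 8.644 mg/L.
Mixed L₀ = (7.06×2.64 + 0.467×102)/(7.527) = 66.27/7.527 = 8.805 mg/L.
Initial deficit D₀ = C_s − DO₀ = 9.73 − 8.644 = 1.086 mg/L.
D(1.15) = [0.321×8.805/(1.55−0.321)](e^(−0.321×1.15) − e^(−1.55×1.15)) + 1.086 e^(−1.55×1.15)
= 2.300 × (0.6913 − 0.1682) + 1.086 × 0.1682 = 1.386 mg/L.
DO = 9.73 − 1.386 = 8.344 mg/L.

DO ≈ 8.34 mg/L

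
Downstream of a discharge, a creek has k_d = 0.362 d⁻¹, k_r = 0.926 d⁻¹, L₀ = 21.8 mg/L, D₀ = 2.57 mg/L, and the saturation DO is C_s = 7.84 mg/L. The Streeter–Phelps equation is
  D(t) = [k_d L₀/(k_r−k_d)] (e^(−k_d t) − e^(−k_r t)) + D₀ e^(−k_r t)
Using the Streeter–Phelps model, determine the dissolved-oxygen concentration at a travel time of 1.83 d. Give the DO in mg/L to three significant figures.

k_d L₀/(k_r−k_d) = 0.362×21.8/(0.926−0.362) = 7.892/0.5640 = 13.99 mg/L.
e^(−k_d t) = e^(−0.362×1.830) = 0.5156; e^(−k_r t) = e^(−0.926×1.830) = 0.1837.
D = 13.99 × (0.5156 − 0.1837) + 2.57 × 0.1837 = 4.644 + 0.4720 = 5.116 mg/L.
DO = C_s − D = 7.84 − 5.116 = 2.724 mg/L.

DO ≈ 2.72 mg/L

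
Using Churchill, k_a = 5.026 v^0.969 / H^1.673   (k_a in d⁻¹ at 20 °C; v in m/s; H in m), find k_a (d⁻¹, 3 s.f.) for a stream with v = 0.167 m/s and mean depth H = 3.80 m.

k_a ≈ 0.0951 d⁻¹

k_a = 5.026 × 0.167^0.969 / 3.80^1.673 = 5.026 × 0.1765 / 9.332 = 0.09507 d⁻¹.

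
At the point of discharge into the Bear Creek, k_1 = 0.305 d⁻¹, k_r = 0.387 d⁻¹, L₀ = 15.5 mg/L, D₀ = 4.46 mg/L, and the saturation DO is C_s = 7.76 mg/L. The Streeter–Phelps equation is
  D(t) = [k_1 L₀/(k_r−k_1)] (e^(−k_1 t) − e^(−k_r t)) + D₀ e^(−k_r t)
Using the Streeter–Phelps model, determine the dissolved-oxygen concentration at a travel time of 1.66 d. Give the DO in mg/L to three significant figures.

k_1 L₀/(k_r−k_1) = 0.305×15.5/(0.387−0.305) = 4.728/0.08200 = 57.65 mg/L.
e^(−k_1 t) = e^(−0.305×1.660) = 0.6027; e^(−k_r t) = e^(−0.387×1.660) = 0.5260.
D = 57.65 × (0.6027 − 0.5260) + 4.46 × 0.5260 = 4.422 + 2.346 = 6.768 mg/L.
DO = C_s − D = 7.76 − 6.768 = 0.9918 mg/L.

DO ≈ 0.992 mg/L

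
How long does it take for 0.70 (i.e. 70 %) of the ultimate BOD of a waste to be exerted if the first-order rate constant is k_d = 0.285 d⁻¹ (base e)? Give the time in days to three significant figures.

y/L₀ = 1 − e^(−k_d t) = 0.70 ⇒ e^(−k_d t) = 0.300
t = −ln(0.300) / 0.285 = 1.204 / 0.285 = 4.224 d.

t ≈ 4.22 d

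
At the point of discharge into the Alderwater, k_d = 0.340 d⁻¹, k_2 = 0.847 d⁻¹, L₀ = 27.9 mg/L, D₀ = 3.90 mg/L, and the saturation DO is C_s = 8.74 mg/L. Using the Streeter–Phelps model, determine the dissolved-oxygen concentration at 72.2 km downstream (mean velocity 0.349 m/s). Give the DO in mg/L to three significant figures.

DO ≈ 2.40 mg/L

Travel time t = x/v = 72.2 km / (0.349 m/s) = 72200 m / 0.349 m/s = 206900 s = 2.394 d.
k_d L₀/(k_2−k_d) = 0.340×27.9/(0.847−0.340) = 9.486/0.5070 = 18.71 mg/L.
e^(−k_d t) = e^(−0.340×2.394) = 0.4430; e^(−k_2 t) = e^(−0.847×2.394) = 0.1316.
D = 18.71 × (0.4430 − 0.1316) + 3.90 × 0.1316 = 5.827 + 0.5132 = 6.340 mg/L.
DO = C_s − D = 8.74 − 6.340 = 2.400 mg/L.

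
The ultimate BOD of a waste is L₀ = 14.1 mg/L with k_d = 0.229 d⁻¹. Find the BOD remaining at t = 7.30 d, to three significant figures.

L ≈ 2.65 mg/L

L_t = L₀ e^(−k_d t) = 14.1 × e^(−0.229×7.30) = 14.1 × 0.1879 = 2.650 mg/L.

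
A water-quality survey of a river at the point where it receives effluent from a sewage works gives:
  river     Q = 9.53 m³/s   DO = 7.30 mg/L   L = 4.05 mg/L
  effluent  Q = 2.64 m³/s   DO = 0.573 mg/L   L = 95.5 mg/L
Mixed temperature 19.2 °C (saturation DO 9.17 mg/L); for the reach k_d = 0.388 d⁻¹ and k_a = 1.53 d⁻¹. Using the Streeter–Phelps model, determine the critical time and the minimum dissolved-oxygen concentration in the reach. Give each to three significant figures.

t_c ≈ 0.739 d; minimum DO ≈ 4.62 mg/L

Mixed DO = (9.53×7.30 + 2.64×0.573)/(9.53+2.64) = 71.08/12.17 = 5.841 mg/L.
Mixed L₀ = (9.53×4.05 + 2.64×95.5)/(12.17) = 290.7/12.17 = 23.89 mg/L.
Initial deficit D₀ = C_s − DO₀ = 9.17 − 5.841 = 3.329 mg/L.
t_c = (1/1.142) ln[(1.53/0.388)(1 − 3.329×1.142/(0.388×23.89))] = 0.8757 × ln(2.326) = 0.7391 d.
D_c = (0.388/1.53) × 23.89 × e^(−0.388×0.7391) = 0.2536 × 23.89 × 0.7507 = 4.548 mg/L.
Minimum DO = 9.17 − 4.548 = 4.622 mg/L.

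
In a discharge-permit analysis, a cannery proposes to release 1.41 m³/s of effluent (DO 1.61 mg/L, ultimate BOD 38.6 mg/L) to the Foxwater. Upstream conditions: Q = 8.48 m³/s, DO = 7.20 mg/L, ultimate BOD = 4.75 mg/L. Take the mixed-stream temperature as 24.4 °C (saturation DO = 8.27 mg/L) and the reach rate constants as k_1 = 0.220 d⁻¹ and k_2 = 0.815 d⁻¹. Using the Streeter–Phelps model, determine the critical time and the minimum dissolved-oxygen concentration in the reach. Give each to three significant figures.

Mixed DO = (8.48×7.20 + 1.41×1.61)/(8.48+1.41) = 63.33/9.890 = 6.403 mg/L.
Mixed L₀ = (8.48×4.75 + 1.41×38.6)/(9.890) = 94.71/9.890 = 9.576 mg/L.
Initial deficit D₀ = C_s − DO₀ = 8.27 − 6.403 = 1.867 mg/L.
t_c = (1/0.5950) ln[(0.815/0.220)(1 − 1.867×0.5950/(0.220×9.576))] = 1.681 × ln(1.751) = 0.9417 d.
D_c = (0.220/0.815) × 9.576 × e^(−0.220×0.9417) = 0.2699 × 9.576 × 0.8129 = 2.101 mg/L.
Minimum DO = 8.27 − 2.101 = 6.169 mg/L.

t_c ≈ 0.942 d; minimum DO ≈ 6.17 mg/L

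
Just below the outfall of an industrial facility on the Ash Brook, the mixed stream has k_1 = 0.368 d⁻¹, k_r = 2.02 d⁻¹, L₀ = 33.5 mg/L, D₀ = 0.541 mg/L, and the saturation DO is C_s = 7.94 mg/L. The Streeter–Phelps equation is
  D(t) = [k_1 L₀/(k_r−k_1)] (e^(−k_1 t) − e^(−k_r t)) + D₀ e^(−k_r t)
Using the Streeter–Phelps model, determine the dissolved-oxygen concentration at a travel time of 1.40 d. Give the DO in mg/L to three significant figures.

k_1 L₀/(k_r−k_1) = 0.368×33.5/(2.02−0.368) = 12.33/1.652 = 7.462 mg/L.
e^(−k_1 t) = e^(−0.368×1.400) = 0.5974; e^(−k_r t) = e^(−2.02×1.400) = 0.05913.
D = 7.462 × (0.5974 − 0.05913) + 0.541 × 0.05913 = 4.017 + 0.03199 = 4.049 mg/L.
DO = C_s − D = 7.94 − 4.049 = 3.891 mg/L.

DO ≈ 3.89 mg/L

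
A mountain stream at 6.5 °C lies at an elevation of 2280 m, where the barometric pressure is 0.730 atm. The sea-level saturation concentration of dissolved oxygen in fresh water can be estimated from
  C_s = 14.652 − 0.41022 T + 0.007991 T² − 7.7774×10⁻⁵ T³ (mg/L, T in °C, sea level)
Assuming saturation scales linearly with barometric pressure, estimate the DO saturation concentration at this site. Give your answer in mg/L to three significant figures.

At sea level: C_s = 14.652 − 0.41022×6.5 + 0.007991×6.5² − 7.7774×10⁻⁵×6.5³ = 12.30 mg/L.
Pressure correction: C_s' = 12.30 × 0.730 = 8.980 mg/L.

C_s ≈ 8.98 mg/L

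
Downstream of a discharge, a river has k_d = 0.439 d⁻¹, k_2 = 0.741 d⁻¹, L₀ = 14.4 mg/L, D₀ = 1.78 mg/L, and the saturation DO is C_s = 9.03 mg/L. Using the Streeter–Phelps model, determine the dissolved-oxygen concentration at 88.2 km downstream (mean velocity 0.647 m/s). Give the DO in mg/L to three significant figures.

Travel time t = x/v = 88.2 km / (0.647 m/s) = 88200 m / 0.647 m/s = 136300 s = 1.578 d.
k_d L₀/(k_2−k_d) = 0.439×14.4/(0.741−0.439) = 6.322/0.3020 = 20.93 mg/L.
e^(−k_d t) = e^(−0.439×1.578) = 0.5002; e^(−k_2 t) = e^(−0.741×1.578) = 0.3106.
D = 20.93 × (0.5002 − 0.3106) + 1.78 × 0.3106 = 3.969 + 0.5529 = 4.522 mg/L.
DO = C_s − D = 9.03 − 4.522 = 4.508 mg/L.

DO ≈ 4.51 mg/L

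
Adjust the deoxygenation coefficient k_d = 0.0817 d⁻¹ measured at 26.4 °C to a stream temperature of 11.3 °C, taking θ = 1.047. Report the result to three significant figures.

k_d(T₂) = k_d(T₁) · θ^(T₂−T₁) = 0.0817 × 1.047^(11.3−26.4)
= 0.0817 × 1.047^-15.1 = 0.0817 × 0.4998 = 0.04083 d⁻¹.

k_d ≈ 0.0408 d⁻¹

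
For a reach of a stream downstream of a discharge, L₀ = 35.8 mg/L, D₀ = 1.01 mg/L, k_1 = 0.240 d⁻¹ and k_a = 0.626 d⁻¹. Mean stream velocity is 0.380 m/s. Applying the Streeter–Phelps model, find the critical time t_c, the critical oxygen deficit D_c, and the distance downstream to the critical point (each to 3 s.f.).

With k_a/k_1 = 2.608 and 1 − D₀(k_a−k_1)/(k_1 L₀) = 0.9546,
t_c = ln(2.608 × 0.9546) / (0.626 − 0.240) = ln(2.490) / 0.3860 = 0.9123/0.3860 = 2.363 d.
D_c = (k_1/k_a) L₀ e^(−k_1 t_c) = (0.240/0.626) × 35.8 × e^(−0.240×2.363) = 0.3834 × 35.8 × 0.5671 = 7.784 mg/L.
x_c = v t_c = 0.380 m/s × 2.363 d × 86400 s/d = 77600 m ≈ 77.6 km.

t_c ≈ 2.36 d; D_c ≈ 7.78 mg/L; x_c ≈ 77.6 km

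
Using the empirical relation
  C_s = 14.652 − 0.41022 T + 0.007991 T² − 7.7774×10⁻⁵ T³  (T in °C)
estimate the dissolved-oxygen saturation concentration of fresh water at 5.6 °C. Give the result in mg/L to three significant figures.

C_s = 14.652 − 0.41022×5.6 + 0.007991×5.6² − 7.7774×10⁻⁵×5.6³ = 12.59 mg/L.

C_s ≈ 12.6 mg/L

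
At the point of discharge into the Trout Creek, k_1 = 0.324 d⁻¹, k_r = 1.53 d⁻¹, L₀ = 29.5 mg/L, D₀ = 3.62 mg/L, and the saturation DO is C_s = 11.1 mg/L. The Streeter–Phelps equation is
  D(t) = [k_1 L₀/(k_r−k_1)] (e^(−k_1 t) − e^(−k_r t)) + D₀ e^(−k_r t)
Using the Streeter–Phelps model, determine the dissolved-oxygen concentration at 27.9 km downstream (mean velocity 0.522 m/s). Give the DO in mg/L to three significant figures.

DO ≈ 6.28 mg/L

Travel time t = x/v = 27.9 km / (0.522 m/s) = 27900 m / 0.522 m/s = 53450 s = 0.6186 d.
k_1 L₀/(k_r−k_1) = 0.324×29.5/(1.53−0.324) = 9.558/1.206 = 7.925 mg/L.
e^(−k_1 t) = e^(−0.324×0.6186) = 0.8184; e^(−k_r t) = e^(−1.53×0.6186) = 0.3881.
D = 7.925 × (0.8184 − 0.3881) + 3.62 × 0.3881 = 3.410 + 1.405 = 4.815 mg/L.
DO = C_s − D = 11.1 − 4.815 = 6.285 mg/L.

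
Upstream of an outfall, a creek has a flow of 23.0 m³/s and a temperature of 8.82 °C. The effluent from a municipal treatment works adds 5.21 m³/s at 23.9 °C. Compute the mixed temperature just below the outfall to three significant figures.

11.6 °C

Flow-weighted mixing: C = (Q_r C_r + Q_w C_w)/(Q_r + Q_w)
= (23.0×8.82 + 5.21×23.9)/(23.0 + 5.21) = 327.4/28.21 = 11.61 °C.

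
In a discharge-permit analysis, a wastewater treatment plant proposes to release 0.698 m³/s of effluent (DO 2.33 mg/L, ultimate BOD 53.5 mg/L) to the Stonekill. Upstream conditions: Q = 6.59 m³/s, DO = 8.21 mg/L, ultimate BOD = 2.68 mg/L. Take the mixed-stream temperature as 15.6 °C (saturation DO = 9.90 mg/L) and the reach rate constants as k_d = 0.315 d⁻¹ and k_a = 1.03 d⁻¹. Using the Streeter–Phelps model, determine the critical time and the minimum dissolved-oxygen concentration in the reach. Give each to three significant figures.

Mixed DO = (6.59×8.21 + 0.698×2.33)/(6.59+0.698) = 55.73/7.288 = 7.647 mg/L.
Mixed L₀ = (6.59×2.68 + 0.698×53.5)/(7.288) = 55.00/7.288 = 7.547 mg/L.
Initial deficit D₀ = C_s − DO₀ = 9.90 − 7.647 = 2.253 mg/L.
t_c = (1/0.7150) ln[(1.03/0.315)(1 − 2.253×0.7150/(0.315×7.547))] = 1.399 × ln(1.054) = 0.07365 d.
D_c = (0.315/1.03) × 7.547 × e^(−0.315×0.07365) = 0.3058 × 7.547 × 0.9771 = 2.255 mg/L.
Minimum DO = 9.90 − 2.255 = 7.645 mg/L.

t_c ≈ 0.0736 d; minimum DO ≈ 7.64 mg/L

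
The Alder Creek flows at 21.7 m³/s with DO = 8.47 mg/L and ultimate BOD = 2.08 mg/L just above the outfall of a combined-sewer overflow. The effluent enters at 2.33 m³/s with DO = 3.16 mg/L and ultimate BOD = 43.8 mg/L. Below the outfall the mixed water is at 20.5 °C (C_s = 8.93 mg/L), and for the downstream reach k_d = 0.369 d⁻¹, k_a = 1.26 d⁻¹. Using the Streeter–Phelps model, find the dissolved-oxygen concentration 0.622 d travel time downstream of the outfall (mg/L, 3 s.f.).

Mixed DO = (21.7×8.47 + 2.33×3.16)/(21.7+2.33) = 191.2/24.03 = 7.955 mg/L.
Mixed L₀ = (21.7×2.08 + 2.33×43.8)/(24.03) = 147.2/24.03 = 6.125 mg/L.
Initial deficit D₀ = C_s − DO₀ = 8.93 − 7.955 = 0.9749 mg/L.
D(0.622) = [0.369×6.125/(1.26−0.369)](e^(−0.369×0.622) − e^(−1.26×0.622)) + 0.9749 e^(−1.26×0.622)
= 2.537 × (0.7949 − 0.4567) + 0.9749 × 0.4567 = 1.303 mg/L.
DO = 8.93 − 1.303 = 7.627 mg/L.

DO ≈ 7.63 mg/L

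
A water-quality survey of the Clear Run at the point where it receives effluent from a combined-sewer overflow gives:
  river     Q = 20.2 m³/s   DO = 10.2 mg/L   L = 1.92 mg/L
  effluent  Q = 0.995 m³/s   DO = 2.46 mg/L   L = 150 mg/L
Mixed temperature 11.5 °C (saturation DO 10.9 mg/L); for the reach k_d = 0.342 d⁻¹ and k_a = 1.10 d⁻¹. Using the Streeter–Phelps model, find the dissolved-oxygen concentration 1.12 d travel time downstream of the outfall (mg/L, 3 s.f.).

DO ≈ 9.03 mg/L

Mixed DO = (20.2×10.2 + 0.995×2.46)/(20.2+0.995) = 208.5/21.20 = 9.837 mg/L.
Mixed L₀ = (20.2×1.92 + 0.995×150)/(21.20) = 188.0/21.20 = 8.872 mg/L.
Initial deficit D₀ = C_s − DO₀ = 10.9 − 9.837 = 1.063 mg/L.
D(1.12) = [0.342×8.872/(1.10−0.342)](e^(−0.342×1.12) − e^(−1.10×1.12)) + 1.063 e^(−1.10×1.12)
= 4.003 × (0.6818 − 0.2917) + 1.063 × 0.2917 = 1.872 mg/L.
DO = 10.9 − 1.872 = 9.028 mg/L.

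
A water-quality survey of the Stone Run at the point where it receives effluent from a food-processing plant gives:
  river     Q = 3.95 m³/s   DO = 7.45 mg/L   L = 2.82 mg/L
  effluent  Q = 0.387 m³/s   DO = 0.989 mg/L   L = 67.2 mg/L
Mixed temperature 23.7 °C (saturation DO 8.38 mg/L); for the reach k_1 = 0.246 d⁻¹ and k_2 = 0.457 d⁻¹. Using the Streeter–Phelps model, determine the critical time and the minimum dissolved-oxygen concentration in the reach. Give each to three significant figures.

t_c ≈ 2.16 d; minimum DO ≈ 5.67 mg/L

Mixed DO = (3.95×7.45 + 0.387×0.989)/(3.95+0.387) = 29.81/4.337 = 6.873 mg/L.
Mixed L₀ = (3.95×2.82 + 0.387×67.2)/(4.337) = 37.15/4.337 = 8.565 mg/L.
Initial deficit D₀ = C_s − DO₀ = 8.38 − 6.873 = 1.507 mg/L.
t_c = (1/0.2110) ln[(0.457/0.246)(1 − 1.507×0.2110/(0.246×8.565))] = 4.739 × ln(1.577) = 2.160 d.
D_c = (0.246/0.457) × 8.565 × e^(−0.246×2.160) = 0.5383 × 8.565 × 0.5878 = 2.710 mg/L.
Minimum DO = 8.38 − 2.710 = 5.670 mg/L.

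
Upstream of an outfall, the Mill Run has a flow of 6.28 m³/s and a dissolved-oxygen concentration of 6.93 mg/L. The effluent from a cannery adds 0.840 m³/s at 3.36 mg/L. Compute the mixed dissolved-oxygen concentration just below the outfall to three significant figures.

6.51 mg/L

Flow-weighted mixing: C = (Q_r C_r + Q_w C_w)/(Q_r + Q_w)
= (6.28×6.93 + 0.840×3.36)/(6.28 + 0.840) = 46.34/7.120 = 6.509 mg/L.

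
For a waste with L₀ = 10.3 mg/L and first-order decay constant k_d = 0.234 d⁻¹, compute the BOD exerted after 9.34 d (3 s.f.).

y_t = L₀(1 − e^(−k_d t)) = 10.3 × (1 − e^(−0.234×9.34))
= 10.3 × (1 − 0.1124) = 10.3 × 0.8876 = 9.142 mg/L.

y ≈ 9.14 mg/L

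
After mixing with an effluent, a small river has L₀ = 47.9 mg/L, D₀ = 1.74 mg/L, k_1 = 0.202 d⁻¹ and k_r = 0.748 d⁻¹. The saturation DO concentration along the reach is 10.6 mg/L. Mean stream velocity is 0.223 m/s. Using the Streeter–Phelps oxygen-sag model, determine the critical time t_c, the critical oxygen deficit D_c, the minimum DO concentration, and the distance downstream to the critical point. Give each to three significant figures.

t_c ≈ 2.21 d; D_c ≈ 8.28 mg/L; min DO ≈ 2.32 mg/L; x_c ≈ 42.5 km

With k_r/k_1 = 3.703 and 1 − D₀(k_r−k_1)/(k_1 L₀) = 0.9018,
t_c = ln(3.703 × 0.9018) / (0.748 − 0.202) = ln(3.339) / 0.5460 = 1.206/0.5460 = 2.208 d.
L(t_c) = L₀ e^(−k_1 t_c) = 47.9 × 0.6401 = 30.66 mg/L, and at the critical point k_r D_c = k_1 L, so D_c = (0.202/0.748) × 30.66 = 8.280 mg/L.
Minimum DO = C_s − D_c = 10.6 − 8.280 = 2.320 mg/L.
x_c = v t_c = 0.223 m/s × 2.208 d × 86400 s/d = 42550 m ≈ 42.5 km.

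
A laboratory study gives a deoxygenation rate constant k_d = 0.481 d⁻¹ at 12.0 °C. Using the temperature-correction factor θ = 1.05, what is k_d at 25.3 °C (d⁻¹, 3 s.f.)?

k_d(T₂) = k_d(T₁) · θ^(T₂−T₁) = 0.481 × 1.05^(25.3−12.0)
= 0.481 × 1.05^13.3 = 0.481 × 1.913 = 0.9204 d⁻¹.

k_d ≈ 0.920 d⁻¹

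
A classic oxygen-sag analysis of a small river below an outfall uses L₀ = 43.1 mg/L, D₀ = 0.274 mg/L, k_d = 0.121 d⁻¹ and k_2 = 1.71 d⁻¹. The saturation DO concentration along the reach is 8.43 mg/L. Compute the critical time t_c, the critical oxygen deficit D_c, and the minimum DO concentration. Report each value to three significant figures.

With k_2/k_d = 14.13 and 1 − D₀(k_2−k_d)/(k_d L₀) = 0.9165,
t_c = ln(14.13 × 0.9165) / (1.71 − 0.121) = ln(12.95) / 1.589 = 2.561/1.589 = 1.612 d.
D_c = (k_d/k_2) L₀ e^(−k_d t_c) = (0.121/1.71) × 43.1 × e^(−0.121×1.612) = 0.07076 × 43.1 × 0.8228 = 2.509 mg/L.
Minimum DO = C_s − D_c = 8.43 − 2.509 = 5.921 mg/L.

t_c ≈ 1.61 d; D_c ≈ 2.51 mg/L; min DO ≈ 5.92 mg/L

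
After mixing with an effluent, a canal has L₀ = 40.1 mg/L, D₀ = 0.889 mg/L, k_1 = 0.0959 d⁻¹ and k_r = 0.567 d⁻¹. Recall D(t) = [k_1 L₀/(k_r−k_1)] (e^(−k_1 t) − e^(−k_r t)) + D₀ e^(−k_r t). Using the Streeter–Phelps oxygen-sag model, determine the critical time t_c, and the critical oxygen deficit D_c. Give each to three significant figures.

t_c = [1/(k_r−k_1)] ln[(k_r/k_1)(1 − D₀(k_r−k_1)/(k_1 L₀))]
= [1/(0.567−0.0959)] ln[(0.567/0.0959)(1 − 0.889×0.4711/(0.0959×40.1))]
= (1/0.4711) ln[5.912 × 0.8911] = 2.123 × ln(5.269) = 2.123 × 1.662 = 3.527 d.
D_c = (k_1/k_r) L₀ e^(−k_1 t_c) = (0.0959/0.567) × 40.1 × e^(−0.0959×3.527) = 0.1691 × 40.1 × 0.7130 = 4.836 mg/L.

t_c ≈ 3.53 d; D_c ≈ 4.84 mg/L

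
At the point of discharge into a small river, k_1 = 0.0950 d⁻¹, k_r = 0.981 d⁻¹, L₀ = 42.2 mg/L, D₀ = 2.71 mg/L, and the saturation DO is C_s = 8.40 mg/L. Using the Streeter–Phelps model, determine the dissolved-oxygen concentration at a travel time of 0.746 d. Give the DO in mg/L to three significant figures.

k_1 L₀/(k_r−k_1) = 0.0950×42.2/(0.981−0.0950) = 4.009/0.8860 = 4.525 mg/L.
e^(−k_1 t) = e^(−0.0950×0.7460) = 0.9316; e^(−k_r t) = e^(−0.981×0.7460) = 0.4810.
D = 4.525 × (0.9316 − 0.4810) + 2.71 × 0.4810 = 2.039 + 1.304 = 3.342 mg/L.
DO = C_s − D = 8.40 − 3.342 = 5.058 mg/L.

DO ≈ 5.06 mg/L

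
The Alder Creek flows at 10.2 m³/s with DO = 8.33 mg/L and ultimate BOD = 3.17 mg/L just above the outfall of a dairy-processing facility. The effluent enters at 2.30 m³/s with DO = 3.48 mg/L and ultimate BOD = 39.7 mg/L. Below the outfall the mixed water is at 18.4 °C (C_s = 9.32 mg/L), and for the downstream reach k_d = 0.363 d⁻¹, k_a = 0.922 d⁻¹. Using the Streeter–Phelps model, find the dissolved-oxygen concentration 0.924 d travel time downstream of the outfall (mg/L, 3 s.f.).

Mixed DO = (10.2×8.33 + 2.30×3.48)/(10.2+2.30) = 92.97/12.50 = 7.438 mg/L.
Mixed L₀ = (10.2×3.17 + 2.30×39.7)/(12.50) = 123.6/12.50 = 9.892 mg/L.
Initial deficit D₀ = C_s − DO₀ = 9.32 − 7.438 = 1.882 mg/L.
D(0.924) = [0.363×9.892/(0.922−0.363)](e^(−0.363×0.924) − e^(−0.922×0.924)) + 1.882 e^(−0.922×0.924)
= 6.423 × (0.7150 − 0.4266) + 1.882 × 0.4266 = 2.656 mg/L.
DO = 9.32 − 2.656 = 6.664 mg/L.

DO ≈ 6.66 mg/L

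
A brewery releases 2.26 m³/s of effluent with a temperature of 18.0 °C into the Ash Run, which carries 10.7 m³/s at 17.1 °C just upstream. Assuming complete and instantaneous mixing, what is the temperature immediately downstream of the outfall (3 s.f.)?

17.3 °C

Flow-weighted mixing: C = (Q_r C_r + Q_w C_w)/(Q_r + Q_w)
= (10.7×17.1 + 2.26×18.0)/(10.7 + 2.26) = 223.6/12.96 = 17.26 °C.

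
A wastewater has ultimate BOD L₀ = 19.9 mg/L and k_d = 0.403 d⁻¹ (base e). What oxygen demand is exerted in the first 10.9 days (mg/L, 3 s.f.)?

y_t = L₀(1 − e^(−k_d t)) = 19.9 × (1 − e^(−0.403×10.9))
= 19.9 × (1 − 0.01237) = 19.9 × 0.9876 = 19.65 mg/L.

y ≈ 19.7 mg/L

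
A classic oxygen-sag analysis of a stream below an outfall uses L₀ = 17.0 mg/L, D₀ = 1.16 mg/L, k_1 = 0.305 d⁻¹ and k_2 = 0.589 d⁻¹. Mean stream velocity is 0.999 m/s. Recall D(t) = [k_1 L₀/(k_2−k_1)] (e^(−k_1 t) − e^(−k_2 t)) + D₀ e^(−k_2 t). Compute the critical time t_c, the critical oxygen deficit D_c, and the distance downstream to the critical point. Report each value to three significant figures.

t_c ≈ 2.09 d; D_c ≈ 4.66 mg/L; x_c ≈ 180 km

At the critical point dD/dt = 0, so k_1 L₀ e^(−k_1 t) = k_2 D. Substituting D(t) from the Streeter–Phelps equation and solving for t gives
t_c = ln[(k_2/k_1)(1 − D₀(k_2−k_1)/(k_1 L₀))] / (k_2−k_1).
Here k_2−k_1 = 0.2840 d⁻¹ and 1 − D₀(k_2−k_1)/(k_1 L₀) = 1 − 1.16×0.2840/(0.305×17.0) = 0.9365, so
t_c = ln(1.931 × 0.9365) / 0.2840 = 0.5925 / 0.2840 = 2.086 d.
D_c = (k_1/k_2) L₀ e^(−k_1 t_c) = (0.305/0.589) × 17.0 × e^(−0.305×2.086) = 0.5178 × 17.0 × 0.5293 = 4.659 mg/L.
x_c = v t_c = 0.999 m/s × 2.086 d × 86400 s/d = 180100 m ≈ 180 km.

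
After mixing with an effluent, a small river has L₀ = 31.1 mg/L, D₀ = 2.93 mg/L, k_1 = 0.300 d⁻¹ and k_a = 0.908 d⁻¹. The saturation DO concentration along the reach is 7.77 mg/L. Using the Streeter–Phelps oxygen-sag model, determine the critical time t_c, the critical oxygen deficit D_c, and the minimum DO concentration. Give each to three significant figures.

t_c ≈ 1.47 d; D_c ≈ 6.61 mg/L; min DO ≈ 1.16 mg/L

t_c = [1/(k_a−k_1)] ln[(k_a/k_1)(1 − D₀(k_a−k_1)/(k_1 L₀))]
= [1/(0.908−0.300)] ln[(0.908/0.300)(1 − 2.93×0.6080/(0.300×31.1))]
= (1/0.6080) ln[3.027 × 0.8091] = 1.645 × ln(2.449) = 1.645 × 0.8956 = 1.473 d.
L(t_c) = L₀ e^(−k_1 t_c) = 31.1 × 0.6428 = 19.99 mg/L, and at the critical point k_a D_c = k_1 L, so D_c = (0.300/0.908) × 19.99 = 6.605 mg/L.
Minimum DO = C_s − D_c = 7.77 − 6.605 = 1.165 mg/L.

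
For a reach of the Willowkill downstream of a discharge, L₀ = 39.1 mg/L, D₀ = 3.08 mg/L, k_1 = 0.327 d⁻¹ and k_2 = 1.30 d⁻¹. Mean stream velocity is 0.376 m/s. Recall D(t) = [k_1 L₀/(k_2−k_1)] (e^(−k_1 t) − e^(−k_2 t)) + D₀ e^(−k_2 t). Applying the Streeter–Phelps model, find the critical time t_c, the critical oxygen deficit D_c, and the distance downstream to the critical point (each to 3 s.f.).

At the critical point dD/dt = 0, so k_1 L₀ e^(−k_1 t) = k_2 D. Substituting D(t) from the Streeter–Phelps equation and solving for t gives
t_c = ln[(k_2/k_1)(1 − D₀(k_2−k_1)/(k_1 L₀))] / (k_2−k_1).
Here k_2−k_1 = 0.9730 d⁻¹ and 1 − D₀(k_2−k_1)/(k_1 L₀) = 1 − 3.08×0.9730/(0.327×39.1) = 0.7656, so
t_c = ln(3.976 × 0.7656) / 0.9730 = 1.113 / 0.9730 = 1.144 d.
D_c = (k_1/k_2) L₀ e^(−k_1 t_c) = (0.327/1.30) × 39.1 × e^(−0.327×1.144) = 0.2515 × 39.1 × 0.6879 = 6.766 mg/L.
x_c = v t_c = 0.376 m/s × 1.144 d × 86400 s/d = 37160 m ≈ 37.2 km.

t_c ≈ 1.14 d; D_c ≈ 6.77 mg/L; x_c ≈ 37.2 km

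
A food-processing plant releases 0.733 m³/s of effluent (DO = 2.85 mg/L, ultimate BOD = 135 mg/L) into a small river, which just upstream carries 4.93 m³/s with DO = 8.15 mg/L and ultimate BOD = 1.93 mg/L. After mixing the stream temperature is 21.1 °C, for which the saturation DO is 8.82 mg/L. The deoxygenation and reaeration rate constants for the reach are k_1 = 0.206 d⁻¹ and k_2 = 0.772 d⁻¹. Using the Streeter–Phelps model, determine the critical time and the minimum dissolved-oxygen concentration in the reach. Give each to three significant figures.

t_c ≈ 1.95 d; minimum DO ≈ 5.40 mg/L

Mixed DO = (4.93×8.15 + 0.733×2.85)/(4.93+0.733) = 42.27/5.663 = 7.464 mg/L.
Mixed L₀ = (4.93×1.93 + 0.733×135)/(5.663) = 108.5/5.663 = 19.15 mg/L.
Initial deficit D₀ = C_s − DO₀ = 8.82 − 7.464 = 1.356 mg/L.
t_c = (1/0.5660) ln[(0.772/0.206)(1 − 1.356×0.5660/(0.206×19.15))] = 1.767 × ln(3.019) = 1.952 d.
D_c = (0.206/0.772) × 19.15 × e^(−0.206×1.952) = 0.2668 × 19.15 × 0.6689 = 3.419 mg/L.
Minimum DO = 8.82 − 3.419 = 5.401 mg/L.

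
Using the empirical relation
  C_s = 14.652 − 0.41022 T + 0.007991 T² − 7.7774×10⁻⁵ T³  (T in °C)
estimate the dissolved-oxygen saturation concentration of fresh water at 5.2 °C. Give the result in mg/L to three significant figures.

C_s = 14.652 − 0.41022×5.2 + 0.007991×5.2² − 7.7774×10⁻⁵×5.2³ = 12.72 mg/L.

C_s ≈ 12.7 mg/L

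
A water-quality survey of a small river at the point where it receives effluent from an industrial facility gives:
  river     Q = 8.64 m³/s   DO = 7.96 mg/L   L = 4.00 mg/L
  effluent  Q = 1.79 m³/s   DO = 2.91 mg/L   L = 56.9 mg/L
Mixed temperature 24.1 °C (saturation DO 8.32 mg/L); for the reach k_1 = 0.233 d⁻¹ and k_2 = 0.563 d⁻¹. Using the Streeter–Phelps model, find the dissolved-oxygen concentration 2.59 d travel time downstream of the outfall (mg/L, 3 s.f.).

Mixed DO = (8.64×7.96 + 1.79×2.91)/(8.64+1.79) = 73.98/10.43 = 7.093 mg/L.
Mixed L₀ = (8.64×4.00 + 1.79×56.9)/(10.43) = 136.4/10.43 = 13.08 mg/L.
Initial deficit D₀ = C_s − DO₀ = 8.32 − 7.093 = 1.227 mg/L.
D(2.59) = [0.233×13.08/(0.563−0.233)](e^(−0.233×2.59) − e^(−0.563×2.59)) + 1.227 e^(−0.563×2.59)
= 9.234 × (0.5469 − 0.2327) + 1.227 × 0.2327 = 3.187 mg/L.
DO = 8.32 − 3.187 = 5.133 mg/L.

DO ≈ 5.13 mg/L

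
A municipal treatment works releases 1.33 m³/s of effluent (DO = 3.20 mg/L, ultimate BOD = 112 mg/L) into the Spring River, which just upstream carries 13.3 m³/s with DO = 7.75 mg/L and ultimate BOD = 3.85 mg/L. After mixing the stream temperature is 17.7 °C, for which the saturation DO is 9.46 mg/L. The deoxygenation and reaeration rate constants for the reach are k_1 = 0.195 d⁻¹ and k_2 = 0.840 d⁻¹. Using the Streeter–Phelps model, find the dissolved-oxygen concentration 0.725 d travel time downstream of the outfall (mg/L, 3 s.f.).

Mixed DO = (13.3×7.75 + 1.33×3.20)/(13.3+1.33) = 107.3/14.63 = 7.336 mg/L.
Mixed L₀ = (13.3×3.85 + 1.33×112)/(14.63) = 200.2/14.63 = 13.68 mg/L.
Initial deficit D₀ = C_s − DO₀ = 9.46 − 7.336 = 2.124 mg/L.
D(0.725) = [0.195×13.68/(0.840−0.195)](e^(−0.195×0.725) − e^(−0.840×0.725)) + 2.124 e^(−0.840×0.725)
= 4.136 × (0.8682 − 0.5439) + 2.124 × 0.5439 = 2.496 mg/L.
DO = 9.46 − 2.496 = 6.964 mg/L.

DO ≈ 6.96 mg/L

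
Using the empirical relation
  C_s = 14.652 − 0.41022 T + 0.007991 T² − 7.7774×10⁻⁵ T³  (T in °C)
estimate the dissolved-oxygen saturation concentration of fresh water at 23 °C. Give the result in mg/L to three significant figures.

C_s = 14.652 − 0.41022×23 + 0.007991×23² − 7.7774×10⁻⁵×23³ = 8.498 mg/L.

C_s ≈ 8.50 mg/L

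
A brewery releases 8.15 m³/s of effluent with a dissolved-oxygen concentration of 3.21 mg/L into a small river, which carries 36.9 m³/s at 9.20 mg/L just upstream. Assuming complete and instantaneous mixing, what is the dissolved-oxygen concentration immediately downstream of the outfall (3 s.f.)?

8.12 mg/L

Flow-weighted mixing: C = (Q_r C_r + Q_w C_w)/(Q_r + Q_w)
= (36.9×9.20 + 8.15×3.21)/(36.9 + 8.15) = 365.6/45.05 = 8.116 mg/L.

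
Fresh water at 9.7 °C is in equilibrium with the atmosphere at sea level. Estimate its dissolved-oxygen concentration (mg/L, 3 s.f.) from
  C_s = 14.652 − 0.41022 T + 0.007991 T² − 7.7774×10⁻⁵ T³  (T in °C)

C_s ≈ 11.4 mg/L

C_s = 14.652 − 0.41022×9.7 + 0.007991×9.7² − 7.7774×10⁻⁵×9.7³ = 11.35 mg/L.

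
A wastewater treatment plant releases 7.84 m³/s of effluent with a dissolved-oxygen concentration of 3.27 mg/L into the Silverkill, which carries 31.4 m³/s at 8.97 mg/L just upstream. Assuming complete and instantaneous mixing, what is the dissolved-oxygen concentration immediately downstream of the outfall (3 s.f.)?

7.83 mg/L

Flow-weighted mixing: C = (Q_r C_r + Q_w C_w)/(Q_r + Q_w)
= (31.4×8.97 + 7.84×3.27)/(31.4 + 7.84) = 307.3/39.24 = 7.831 mg/L.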